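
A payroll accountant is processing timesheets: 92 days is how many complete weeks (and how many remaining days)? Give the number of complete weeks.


Total days: 92
Days per week: 7
Division: 92 / 7 = 13 remainder 1
Complete weeks: 13
Remaining days: 1

13


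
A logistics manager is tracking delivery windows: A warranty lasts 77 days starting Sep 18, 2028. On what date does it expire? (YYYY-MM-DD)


Start: 2028-09-18
Adding 77 days
Days remaining in September: 12
After September: 65 days still to add
October 2028: 31 days, 34 remaining
November 2028: 30 days, 4 remaining
December 2028 has 31 days, need 4
Result: 2028-12-04

2028-12-04


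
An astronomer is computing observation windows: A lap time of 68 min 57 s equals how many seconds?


Minutes: 68
Seconds: 57
Convert minutes to seconds: 68 x 60 = 4080
Add remaining seconds: 4080 + 57 = 4137

4137


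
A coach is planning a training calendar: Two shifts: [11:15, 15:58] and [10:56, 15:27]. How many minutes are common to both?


Interval A: [675, 958] minutes from midnight
Interval B: [656, 927] minutes from midnight
Overlap start = max(675, 656) = 675
Overlap end = min(958, 927) = 927
Overlap = 927 - 675 = 252 minutes

252


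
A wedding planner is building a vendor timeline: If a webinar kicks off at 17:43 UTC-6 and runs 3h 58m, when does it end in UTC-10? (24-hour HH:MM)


Start: 17:43 in UTC-6
Step 1 - add duration:
  minutes: 43 + 58 = 101 (carry 1h)
  hours: 17 + 3 + 1 = 21
  end in UTC-6: 21:41
Step 2 - convert UTC-6 -> UTC-10:
  offset difference: -10 - (-6) = -4 hours
  21 + (-4) = 17 -> mod 24 = 17
Result: 17:41 in UTC-10

17:41


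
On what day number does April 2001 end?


Month: April
Year: 2001
April is a 30-day month
Total: 30 days

30


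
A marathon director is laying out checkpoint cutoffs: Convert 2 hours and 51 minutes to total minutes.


Hours: 2
Minutes: 51
Convert hours to minutes: 2 x 60 = 120
Add remaining minutes: 120 + 51 = 171

171


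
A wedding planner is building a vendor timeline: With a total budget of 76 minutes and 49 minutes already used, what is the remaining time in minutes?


Total budget: 76 minutes
Time used: 49 minutes
Remaining: 76 - 49 = 27 minutes
Percent used: 64.5%
Percent remaining: 35.5%

27


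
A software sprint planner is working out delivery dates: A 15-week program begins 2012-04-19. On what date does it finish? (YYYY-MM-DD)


Start: 2012-04-19
Weeks to add: 15
Convert to days: 15 x 7 = 105 days
Add 105 days to 2012-04-19
Result: 2012-08-02

2012-08-02


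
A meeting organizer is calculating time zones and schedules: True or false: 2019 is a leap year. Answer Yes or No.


Year: 2019
Divisible by 4? 2019 / 4 = 504.75 -> No
Not divisible by 4, so NOT a leap year

No


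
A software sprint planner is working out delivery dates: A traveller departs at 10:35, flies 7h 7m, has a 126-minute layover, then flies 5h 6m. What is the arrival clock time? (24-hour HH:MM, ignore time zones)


Depart: 10:35
Leg 1: +427 min -> 17:42
Layover: +126 min -> 19:48
Leg 2: +306 min -> 00:54
Total travel: 859 minutes = 14h 19m
Arrival: 00:54

00:54


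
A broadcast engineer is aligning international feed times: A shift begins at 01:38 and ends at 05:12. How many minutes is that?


Start time: 01:38 = 98 minutes from midnight
End time: 05:12 = 312 minutes from midnight
Difference: 312 - 98 = 214 minutes
That is 3 hours and 34 minutes

214


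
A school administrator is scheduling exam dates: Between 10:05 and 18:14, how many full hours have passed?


Start: 10:05
End: 18:14
Hour difference: 18 - 10 = 8 hours
Minute difference: 14 - 5 = 9 minutes
Total minutes: 489
Complete hours: 489 / 60 = 8 (remainder 9)

8


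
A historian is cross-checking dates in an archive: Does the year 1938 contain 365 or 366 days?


Year: 1938
Check leap year rules:
Divisible by 4? No
1938 is not a leap year
Days: 365

365


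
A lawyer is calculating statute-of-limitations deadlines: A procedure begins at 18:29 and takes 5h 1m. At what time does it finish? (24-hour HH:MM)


Start time: 18:29
Adding: 5 hours 1 minutes
Minutes: 29 + 1 = 30
Hours: 18 + 5 + 0 = 23
Result: 23:30

23:30


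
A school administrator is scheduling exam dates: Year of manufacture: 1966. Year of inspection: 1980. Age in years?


Birth year: 1966
Current year: 1980
Age = current year - birth year
Age = 1980 - 1966 = 14

14


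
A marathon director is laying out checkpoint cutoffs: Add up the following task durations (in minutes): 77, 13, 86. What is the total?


Durations: 77, 13, 86
Running sum: 77
+ 13 = 90
+ 86 = 176
Total duration: 176 minutes
That is 2 hours and 56 minutes

176


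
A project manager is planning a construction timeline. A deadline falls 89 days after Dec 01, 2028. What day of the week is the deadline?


Start: 2028-12-01 (Friday)
Step 1 - find target date: add 89 days
  2028-12-01 + 89 days = 2029-02-28
Step 2 - day of week:
  89 mod 7 = 5
  Friday + 5 days -> Wednesday
Result: Wednesday (2029-02-28)

Wednesday


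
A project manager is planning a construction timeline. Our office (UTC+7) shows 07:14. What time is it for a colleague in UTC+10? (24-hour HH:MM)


Local time: 07:14 at UTC+7 (offset 7h)
Target zone: UTC+10 (offset 10h)
Difference: 10 - (7) = 3 hours
Calculation: 7 + (3) = 10
Result: 10:14

10:14


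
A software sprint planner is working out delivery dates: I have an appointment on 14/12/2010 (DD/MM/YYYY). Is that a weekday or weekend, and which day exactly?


Date: 2010-12-14
January 1, 2010 is a Friday
Day of year: 348
Offset from Jan 1: 347 days
347 mod 7 = 4
Result: Tuesday

Tuesday


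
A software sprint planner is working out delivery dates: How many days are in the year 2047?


Year: 2047
Check leap year rules:
Divisible by 4? No
2047 is not a leap year
Days: 365

365


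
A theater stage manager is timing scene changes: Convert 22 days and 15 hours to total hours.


Days: 22
Extra hours: 15
Hours per day: 24
Days to hours: 22 x 24 = 528
Total: 528 + 15 = 543

543


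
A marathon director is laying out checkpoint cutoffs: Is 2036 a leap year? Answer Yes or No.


Year: 2036
Divisible by 4? 2036 / 4 = 509.0 -> Yes
Divisible by 100? 2036 / 100 = 20.36 -> No
Divisible by 4 but not 100, so it IS a leap year

Yes


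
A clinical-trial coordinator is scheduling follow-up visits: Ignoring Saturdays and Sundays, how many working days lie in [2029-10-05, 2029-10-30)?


Start: 2029-10-05 (Friday)
End (exclusive): 2029-10-30 (Tuesday)
Total calendar days: 25
Full weeks: 25 // 7 = 3 -> 15 weekdays
Remaining 4 days starting on Friday:
  Fri(w), Sat(-), Sun(-), Mon(w) -> 2 weekdays
Total business days: 15 + 2 = 17

17


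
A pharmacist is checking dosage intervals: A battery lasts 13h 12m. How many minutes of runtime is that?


Hours: 13
Extra minutes: 12
Minutes per hour: 60
Hours to minutes: 13 x 60 = 780
Total: 780 + 12 = 792

792


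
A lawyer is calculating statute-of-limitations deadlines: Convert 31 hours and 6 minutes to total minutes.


Hours: 31
Minutes: 6
Convert hours to minutes: 31 x 60 = 1860
Add remaining minutes: 1860 + 6 = 1866

1866


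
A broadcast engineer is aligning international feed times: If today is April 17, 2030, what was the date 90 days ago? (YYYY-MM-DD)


Start: 2030-04-17
Subtracting 90 days
Days already passed in April: 17
After going back through April: 73 more days to subtract
March 2030: 31 days, 42 remaining
February 2030: 28 days, 14 remaining
January 2030 has 31 days, need 14
Result: 2030-01-17

2030-01-17


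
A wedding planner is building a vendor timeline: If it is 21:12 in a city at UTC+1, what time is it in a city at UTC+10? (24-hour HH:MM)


Local time: 21:12 at UTC+1 (offset 1h)
Target zone: UTC+10 (offset 10h)
Difference: 10 - (1) = 9 hours
Calculation: 21 + (9) = 30
Wraparound: (30) mod 24 = 6
Result: 06:12

06:12


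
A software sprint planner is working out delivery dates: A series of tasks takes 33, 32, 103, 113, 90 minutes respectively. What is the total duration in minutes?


Durations: 33, 32, 103, 113, 90
Running sum: 33
+ 32 = 65
+ 103 = 168
+ 113 = 281
+ 90 = 371
Total duration: 371 minutes
That is 6 hours and 11 minutes

371


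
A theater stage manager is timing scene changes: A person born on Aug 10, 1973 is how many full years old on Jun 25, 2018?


Birth: 1973-08-10
Reference: 2018-06-25
Year difference: 2018 - 1973 = 45
Has birthday (08-10) occurred by 06-25? No
Birthday not yet reached this year -> subtract 1
Age in full years: 44

44


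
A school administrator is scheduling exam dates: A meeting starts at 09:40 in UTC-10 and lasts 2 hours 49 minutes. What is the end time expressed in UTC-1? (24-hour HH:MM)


Start: 09:40 in UTC-10
Step 1 - add duration:
  minutes: 40 + 49 = 89 (carry 1h)
  hours: 9 + 2 + 1 = 12
  end in UTC-10: 12:29
Step 2 - convert UTC-10 -> UTC-1:
  offset difference: -1 - (-10) = 9 hours
  12 + (9) = 21 -> mod 24 = 21
Result: 21:29 in UTC-1

21:29


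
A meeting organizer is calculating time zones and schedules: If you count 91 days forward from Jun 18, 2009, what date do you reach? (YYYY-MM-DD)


Start: 2009-06-18
Adding 91 days
Days remaining in June: 12
After June: 79 days still to add
July 2009: 31 days, 48 remaining
August 2009: 31 days, 17 remaining
September 2009 has 30 days, need 17
Result: 2009-09-17

2009-09-17


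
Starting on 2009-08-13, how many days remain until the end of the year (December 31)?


Start: August 13, 2009
End: December 31, 2009
Days left in August: 18
September: 30
October: 31
November: 30
December: 31
Sum of remaining months: 122
Total: 18 + 122 = 140

140


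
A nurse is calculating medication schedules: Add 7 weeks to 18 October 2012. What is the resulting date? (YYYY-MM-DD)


Start: 2012-10-18
Weeks to add: 7
Convert to days: 7 x 7 = 49 days
Add 49 days to 2012-10-18
Result: 2012-12-06

2012-12-06


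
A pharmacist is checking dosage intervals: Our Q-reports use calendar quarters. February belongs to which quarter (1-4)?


Month: February (month 2)
Q1: January-March (months 1-3)
Q2: April-June (months 4-6)
Q3: July-September (months 7-9)
Q4: October-December (months 10-12)
Month 2 falls in Q1

1


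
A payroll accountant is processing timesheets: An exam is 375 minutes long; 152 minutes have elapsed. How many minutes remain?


Total budget: 375 minutes
Time used: 152 minutes
Remaining: 375 - 152 = 223 minutes
Percent used: 40.5%
Percent remaining: 59.5%

223


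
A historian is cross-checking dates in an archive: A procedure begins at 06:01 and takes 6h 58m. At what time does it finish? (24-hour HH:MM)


Start time: 06:01
Adding: 6 hours 58 minutes
Minutes: 1 + 58 = 59
Hours: 6 + 6 + 0 = 12
Result: 12:59

12:59


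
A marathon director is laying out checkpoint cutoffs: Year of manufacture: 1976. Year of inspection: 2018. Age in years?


Birth year: 1976
Current year: 2018
Age = current year - birth year
Age = 2018 - 1976 = 42

42


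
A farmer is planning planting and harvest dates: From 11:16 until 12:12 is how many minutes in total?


Start time: 11:16 = 676 minutes from midnight
End time: 12:12 = 732 minutes from midnight
Difference: 732 - 676 = 56 minutes
That is 0 hours and 56 minutes

56


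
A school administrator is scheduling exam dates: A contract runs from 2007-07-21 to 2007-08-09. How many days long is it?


Start date: 2007-07-21
End date: 2007-08-09
Jul 2007: +11 days
Aug 2007: +8 days
Total: 19 days

19


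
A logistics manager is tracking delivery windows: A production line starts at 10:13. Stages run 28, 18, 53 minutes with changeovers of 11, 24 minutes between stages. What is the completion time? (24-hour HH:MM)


Start: 10:13 = 613 min from midnight
  after task 1 (28 min): 10:41
  after break (11 min): 10:52
  after task 2 (18 min): 11:10
  after break (24 min): 11:34
  after task 3 (53 min): 12:27
Total elapsed: 134 minutes
End time: 12:27

12:27


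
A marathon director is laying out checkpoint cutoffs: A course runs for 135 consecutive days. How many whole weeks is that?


Total days: 135
Days per week: 7
Division: 135 / 7 = 19 remainder 2
Complete weeks: 19
Remaining days: 2

19


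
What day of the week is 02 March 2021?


Date: 2021-03-02
January 1, 2021 is a Friday
Day of year: 61
Offset from Jan 1: 60 days
60 mod 7 = 4
Result: Tuesday

Tuesday


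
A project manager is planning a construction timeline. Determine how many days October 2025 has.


Month: October
Year: 2025
October is a 31-day month
Total: 31 days

31


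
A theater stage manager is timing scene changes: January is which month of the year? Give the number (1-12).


Calendar month order:
1. January <--
2. February
January is month number 1

1


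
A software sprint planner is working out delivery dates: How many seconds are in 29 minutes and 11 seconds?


Minutes: 29
Extra seconds: 11
Seconds per minute: 60
Minutes to seconds: 29 x 60 = 1740
Total: 1740 + 11 = 1751

1751


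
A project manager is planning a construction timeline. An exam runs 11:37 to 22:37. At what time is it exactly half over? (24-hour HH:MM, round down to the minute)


Start time: 11:37 = 697 minutes from midnight
End time: 22:37 = 1357 minutes from midnight
Sum: 697 + 1357 = 2054
Midpoint: 2054 / 2 = 1027 minutes
Convert: 1027 / 60 = 17 hours, 7 minutes
Result: 17:07

17:07


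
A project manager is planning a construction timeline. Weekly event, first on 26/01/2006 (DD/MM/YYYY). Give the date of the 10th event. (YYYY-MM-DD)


First occurrence: 2006-01-26 (occurrence 1)
Each occurrence is 7 days after the previous.
Occurrence 10 is 9 weeks after the first.
9 weeks = 63 days
2006-01-26 + 63 days = 2006-03-30

2006-03-30


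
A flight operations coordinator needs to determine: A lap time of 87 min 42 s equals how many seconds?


Minutes: 87
Seconds: 42
Convert minutes to seconds: 87 x 60 = 5220
Add remaining seconds: 5220 + 42 = 5262

5262


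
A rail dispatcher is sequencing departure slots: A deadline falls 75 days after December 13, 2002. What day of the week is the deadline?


Start: 2002-12-13 (Friday)
Step 1 - find target date: add 75 days
  2002-12-13 + 75 days = 2003-02-26
Step 2 - day of week:
  75 mod 7 = 5
  Friday + 5 days -> Wednesday
Result: Wednesday (2003-02-26)

Wednesday


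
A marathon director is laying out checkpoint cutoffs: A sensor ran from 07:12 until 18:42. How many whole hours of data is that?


Start: 07:12
End: 18:42
Hour difference: 18 - 7 = 11 hours
Minute difference: 42 - 12 = 30 minutes
Total minutes: 690
Complete hours: 690 / 60 = 11 (remainder 30)

11


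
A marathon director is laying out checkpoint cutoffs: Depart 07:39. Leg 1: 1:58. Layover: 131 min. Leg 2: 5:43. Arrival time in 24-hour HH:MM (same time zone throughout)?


Depart: 07:39
Leg 1: +118 min -> 09:37
Layover: +131 min -> 11:48
Leg 2: +343 min -> 17:31
Total travel: 592 minutes = 9h 52m
Arrival: 17:31

17:31


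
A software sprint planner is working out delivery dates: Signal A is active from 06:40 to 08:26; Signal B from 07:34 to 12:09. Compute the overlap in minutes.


Interval A: [400, 506] minutes from midnight
Interval B: [454, 729] minutes from midnight
Overlap start = max(400, 454) = 454
Overlap end = min(506, 729) = 506
Overlap = 506 - 454 = 52 minutes

52


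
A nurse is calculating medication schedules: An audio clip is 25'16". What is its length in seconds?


Minutes: 25
Seconds: 16
Convert minutes to seconds: 25 x 60 = 1500
Add remaining seconds: 1500 + 16 = 1516

1516


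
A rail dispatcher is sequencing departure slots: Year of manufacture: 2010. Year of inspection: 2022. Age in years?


Birth year: 2010
Current year: 2022
Age = current year - birth year
Age = 2022 - 2010 = 12

12


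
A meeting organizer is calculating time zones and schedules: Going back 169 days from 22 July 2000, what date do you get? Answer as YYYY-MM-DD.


Start: 2000-07-22
Subtracting 169 days
Days already passed in July: 22
After going back through July: 147 more days to subtract
June 2000: 30 days, 117 remaining
May 2000: 31 days, 86 remaining
April 2000: 30 days, 56 remaining
March 2000: 31 days, 25 remaining
Result: 2000-02-04

2000-02-04


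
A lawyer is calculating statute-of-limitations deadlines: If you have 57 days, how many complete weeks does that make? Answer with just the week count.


Total days: 57
Days per week: 7
Division: 57 / 7 = 8 remainder 1
Complete weeks: 8
Remaining days: 1

8


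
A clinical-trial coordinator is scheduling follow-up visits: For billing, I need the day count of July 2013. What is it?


Month: July
Year: 2013
July is a 31-day month
Total: 31 days

31


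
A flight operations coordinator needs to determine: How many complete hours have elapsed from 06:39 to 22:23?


Start: 06:39
End: 22:23
Hour difference: 22 - 6 = 16 hours
Minute difference: 23 - 39 = -16 minutes
Total minutes: 944
Complete hours: 944 / 60 = 15 (remainder 44)

15


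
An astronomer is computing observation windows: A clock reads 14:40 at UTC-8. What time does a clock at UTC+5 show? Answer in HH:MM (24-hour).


Local time: 14:40 at UTC-8 (offset -8h)
Target zone: UTC+5 (offset 5h)
Difference: 5 - (-8) = 13 hours
Calculation: 14 + (13) = 27
Wraparound: (27) mod 24 = 3
Result: 03:40

03:40


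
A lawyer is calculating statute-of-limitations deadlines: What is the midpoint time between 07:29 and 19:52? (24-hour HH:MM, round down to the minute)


Start time: 07:29 = 449 minutes from midnight
End time: 19:52 = 1192 minutes from midnight
Sum: 449 + 1192 = 1641
Midpoint: 1641 / 2 = 820 minutes
Convert: 820 / 60 = 13 hours, 40 minutes
Result: 13:40

13:40


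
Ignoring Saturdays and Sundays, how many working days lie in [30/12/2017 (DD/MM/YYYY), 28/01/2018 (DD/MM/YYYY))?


Start: 2017-12-30 (Saturday)
End (exclusive): 2018-01-28 (Sunday)
Total calendar days: 29
Full weeks: 29 // 7 = 4 -> 20 weekdays
Remaining 1 days starting on Saturday:
  Sat(-) -> 0 weekdays
Total business days: 20 + 0 = 20

20


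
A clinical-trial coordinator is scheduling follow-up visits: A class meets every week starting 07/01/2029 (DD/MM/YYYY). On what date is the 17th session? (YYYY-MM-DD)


First occurrence: 2029-01-07 (occurrence 1)
Each occurrence is 7 days after the previous.
Occurrence 17 is 16 weeks after the first.
16 weeks = 112 days
2029-01-07 + 112 days = 2029-04-29

2029-04-29


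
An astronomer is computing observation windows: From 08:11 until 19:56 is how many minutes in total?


Start time: 08:11 = 491 minutes from midnight
End time: 19:56 = 1196 minutes from midnight
Difference: 1196 - 491 = 705 minutes
That is 11 hours and 45 minutes

705


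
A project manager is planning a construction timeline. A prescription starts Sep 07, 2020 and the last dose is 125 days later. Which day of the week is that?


Start: 2020-09-07 (Monday)
Step 1 - find target date: add 125 days
  2020-09-07 + 125 days = 2021-01-10
Step 2 - day of week:
  125 mod 7 = 6
  Monday + 6 days -> Sunday
Result: Sunday (2021-01-10)

Sunday


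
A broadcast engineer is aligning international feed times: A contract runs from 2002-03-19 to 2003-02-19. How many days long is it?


Start date: 2002-03-19
End date: 2003-02-19
Mar 2002: +13 days
Apr 2002: +30 days
May 2002: +31 days
... (9 more months)
Total: 337 days

337


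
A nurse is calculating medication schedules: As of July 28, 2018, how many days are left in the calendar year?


Start: July 28, 2018
End: December 31, 2018
Days left in July: 3
August: 31
September: 30
October: 31
November: 30
... plus remaining months
Sum of remaining months: 153
Total: 3 + 153 = 156

156


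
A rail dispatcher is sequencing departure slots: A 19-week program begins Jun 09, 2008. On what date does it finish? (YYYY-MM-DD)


Start: 2008-06-09
Weeks to add: 19
Convert to days: 19 x 7 = 133 days
Add 133 days to 2008-06-09
Result: 2008-10-20

2008-10-20


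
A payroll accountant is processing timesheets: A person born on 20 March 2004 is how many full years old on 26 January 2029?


Birth: 2004-03-20
Reference: 2029-01-26
Year difference: 2029 - 2004 = 25
Has birthday (03-20) occurred by 01-26? No
Birthday not yet reached this year -> subtract 1
Age in full years: 24

24


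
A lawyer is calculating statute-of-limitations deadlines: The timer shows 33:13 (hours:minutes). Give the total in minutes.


Hours: 33
Minutes: 13
Convert hours to minutes: 33 x 60 = 1980
Add remaining minutes: 1980 + 13 = 1993

1993


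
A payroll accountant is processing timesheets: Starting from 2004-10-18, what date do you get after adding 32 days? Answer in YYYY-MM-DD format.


Start: 2004-10-18
Adding 32 days
Days remaining in October: 13
After October: 19 days still to add
November 2004 has 30 days, need 19
Result: 2004-11-19

2004-11-19


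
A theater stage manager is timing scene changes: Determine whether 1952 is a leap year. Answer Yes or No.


Year: 1952
Divisible by 4? 1952 / 4 = 488.0 -> Yes
Divisible by 100? 1952 / 100 = 19.52 -> No
Divisible by 4 but not 100, so it IS a leap year

Yes


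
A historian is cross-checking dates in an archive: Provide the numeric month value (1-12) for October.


Calendar month order:
9. September
10. October <--
11. November
October is month number 10

10


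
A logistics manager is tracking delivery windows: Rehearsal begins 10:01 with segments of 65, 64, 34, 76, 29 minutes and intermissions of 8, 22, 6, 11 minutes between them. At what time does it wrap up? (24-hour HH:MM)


Start: 10:01 = 601 min from midnight
  after task 1 (65 min): 11:06
  after break (8 min): 11:14
  after task 2 (64 min): 12:18
  after break (22 min): 12:40
  after task 3 (34 min): 13:14
  after break (6 min): 13:20
  after task 4 (76 min): 14:36
  after break (11 min): 14:47
  after task 5 (29 min): 15:16
Total elapsed: 315 minutes
End time: 15:16

15:16


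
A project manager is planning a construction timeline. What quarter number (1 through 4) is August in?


Month: August (month 8)
Q1: January-March (months 1-3)
Q2: April-June (months 4-6)
Q3: July-September (months 7-9)
Q4: October-December (months 10-12)
Month 8 falls in Q3

3


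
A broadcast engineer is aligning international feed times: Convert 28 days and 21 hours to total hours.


Days: 28
Extra hours: 21
Hours per day: 24
Days to hours: 28 x 24 = 672
Total: 672 + 21 = 693

693


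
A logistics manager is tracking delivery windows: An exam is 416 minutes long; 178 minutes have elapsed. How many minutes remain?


Total budget: 416 minutes
Time used: 178 minutes
Remaining: 416 - 178 = 238 minutes
Percent used: 42.8%
Percent remaining: 57.2%

238


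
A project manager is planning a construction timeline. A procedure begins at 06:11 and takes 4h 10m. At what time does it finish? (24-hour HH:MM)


Start time: 06:11
Adding: 4 hours 10 minutes
Minutes: 11 + 10 = 21
Hours: 6 + 4 + 0 = 10
Result: 10:21

10:21


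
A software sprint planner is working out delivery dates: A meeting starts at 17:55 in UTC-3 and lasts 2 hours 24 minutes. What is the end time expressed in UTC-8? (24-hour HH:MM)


Start: 17:55 in UTC-3
Step 1 - add duration:
  minutes: 55 + 24 = 79 (carry 1h)
  hours: 17 + 2 + 1 = 20
  end in UTC-3: 20:19
Step 2 - convert UTC-3 -> UTC-8:
  offset difference: -8 - (-3) = -5 hours
  20 + (-5) = 15 -> mod 24 = 15
Result: 15:19 in UTC-8

15:19


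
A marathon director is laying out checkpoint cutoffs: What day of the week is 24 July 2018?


Date: 2018-07-24
January 1, 2018 is a Monday
Day of year: 205
Offset from Jan 1: 204 days
204 mod 7 = 1
Result: Tuesday

Tuesday


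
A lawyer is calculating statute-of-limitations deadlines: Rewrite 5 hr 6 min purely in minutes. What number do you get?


Hours: 5
Extra minutes: 6
Minutes per hour: 60
Hours to minutes: 5 x 60 = 300
Total: 300 + 6 = 306

306


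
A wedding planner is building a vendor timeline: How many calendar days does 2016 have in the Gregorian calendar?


Year: 2016
Check leap year rules:
Divisible by 4? Yes
Divisible by 100? No
2016 is a leap year
Days: 366

366


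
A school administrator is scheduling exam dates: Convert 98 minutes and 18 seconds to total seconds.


Minutes: 98
Extra seconds: 18
Seconds per minute: 60
Minutes to seconds: 98 x 60 = 5880
Total: 5880 + 18 = 5898

5898


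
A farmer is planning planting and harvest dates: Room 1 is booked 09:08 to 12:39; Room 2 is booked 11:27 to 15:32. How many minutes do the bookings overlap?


Interval A: [548, 759] minutes from midnight
Interval B: [687, 932] minutes from midnight
Overlap start = max(548, 687) = 687
Overlap end = min(759, 932) = 759
Overlap = 759 - 687 = 72 minutes

72


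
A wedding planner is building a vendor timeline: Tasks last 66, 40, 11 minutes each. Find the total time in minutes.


Durations: 66, 40, 11
Running sum: 66
+ 40 = 106
+ 11 = 117
Total duration: 117 minutes
That is 1 hours and 57 minutes

117


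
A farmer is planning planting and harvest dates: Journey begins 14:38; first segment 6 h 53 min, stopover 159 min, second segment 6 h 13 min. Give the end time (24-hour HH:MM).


Depart: 14:38
Leg 1: +413 min -> 21:31
Layover: +159 min -> 00:10
Leg 2: +373 min -> 06:23
Total travel: 945 minutes = 15h 45m
Arrival: 06:23

06:23


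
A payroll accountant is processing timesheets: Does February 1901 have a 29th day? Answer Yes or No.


Year: 1901
Divisible by 4? 1901 / 4 = 475.25 -> No
Not divisible by 4, so NOT a leap year

No


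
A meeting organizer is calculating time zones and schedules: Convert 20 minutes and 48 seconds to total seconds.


Minutes: 20
Extra seconds: 48
Seconds per minute: 60
Minutes to seconds: 20 x 60 = 1200
Total: 1200 + 48 = 1248

1248


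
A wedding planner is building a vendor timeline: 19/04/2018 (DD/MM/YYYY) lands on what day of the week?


Date: 2018-04-19
January 1, 2018 is a Monday
Day of year: 109
Offset from Jan 1: 108 days
108 mod 7 = 3
Result: Thursday

Thursday


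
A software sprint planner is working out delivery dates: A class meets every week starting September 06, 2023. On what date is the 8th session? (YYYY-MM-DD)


First occurrence: 2023-09-06 (occurrence 1)
Each occurrence is 7 days after the previous.
Occurrence 8 is 7 weeks after the first.
7 weeks = 49 days
2023-09-06 + 49 days = 2023-10-25

2023-10-25


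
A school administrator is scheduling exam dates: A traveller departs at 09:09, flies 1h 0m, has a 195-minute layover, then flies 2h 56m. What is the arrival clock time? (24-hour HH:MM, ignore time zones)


Depart: 09:09
Leg 1: +60 min -> 10:09
Layover: +195 min -> 13:24
Leg 2: +176 min -> 16:20
Total travel: 431 minutes = 7h 11m
Arrival: 16:20

16:20


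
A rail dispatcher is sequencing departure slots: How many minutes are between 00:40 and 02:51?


Start time: 00:40 = 40 minutes from midnight
End time: 02:51 = 171 minutes from midnight
Difference: 171 - 40 = 131 minutes
That is 2 hours and 11 minutes

131


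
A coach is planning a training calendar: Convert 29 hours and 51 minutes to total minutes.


Hours: 29
Extra minutes: 51
Minutes per hour: 60
Hours to minutes: 29 x 60 = 1740
Total: 1740 + 51 = 1791

1791


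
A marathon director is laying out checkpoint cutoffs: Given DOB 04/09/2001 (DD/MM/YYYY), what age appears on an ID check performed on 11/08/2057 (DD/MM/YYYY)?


Birth: 2001-09-04
Reference: 2057-08-11
Year difference: 2057 - 2001 = 56
Has birthday (09-04) occurred by 08-11? No
Birthday not yet reached this year -> subtract 1
Age in full years: 55

55


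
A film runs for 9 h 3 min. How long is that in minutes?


Hours: 9
Minutes: 3
Convert hours to minutes: 9 x 60 = 540
Add remaining minutes: 540 + 3 = 543

543


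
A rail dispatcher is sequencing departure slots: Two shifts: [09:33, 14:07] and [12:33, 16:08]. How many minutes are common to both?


Interval A: [573, 847] minutes from midnight
Interval B: [753, 968] minutes from midnight
Overlap start = max(573, 753) = 753
Overlap end = min(847, 968) = 847
Overlap = 847 - 753 = 94 minutes

94


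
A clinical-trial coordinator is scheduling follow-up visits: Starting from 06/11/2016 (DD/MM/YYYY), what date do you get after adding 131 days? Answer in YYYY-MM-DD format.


Start: 2016-11-06
Adding 131 days
Days remaining in November: 24
After November: 107 days still to add
December 2016: 31 days, 76 remaining
January 2017: 31 days, 45 remaining
February 2017: 28 days, 17 remaining
March 2017 has 31 days, need 17
Result: 2017-03-17

2017-03-17


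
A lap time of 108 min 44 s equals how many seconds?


Minutes: 108
Seconds: 44
Convert minutes to seconds: 108 x 60 = 6480
Add remaining seconds: 6480 + 44 = 6524

6524


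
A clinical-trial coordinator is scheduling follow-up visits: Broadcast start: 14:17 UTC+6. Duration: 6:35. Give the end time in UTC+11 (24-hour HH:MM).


Start: 14:17 in UTC+6
Step 1 - add duration:
  minutes: 17 + 35 = 52
  hours: 14 + 6 + 0 = 20
  end in UTC+6: 20:52
Step 2 - convert UTC+6 -> UTC+11:
  offset difference: 11 - (6) = 5 hours
  20 + (5) = 25 -> mod 24 = 1
Result: 01:52 in UTC+11

01:52


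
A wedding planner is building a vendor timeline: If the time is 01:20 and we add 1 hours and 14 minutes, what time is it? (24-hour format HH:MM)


Start time: 01:20
Adding: 1 hours 14 minutes
Minutes: 20 + 14 = 34
Hours: 1 + 1 + 0 = 2
Result: 02:34

02:34


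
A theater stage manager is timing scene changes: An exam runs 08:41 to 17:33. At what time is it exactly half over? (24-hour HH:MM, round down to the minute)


Start time: 08:41 = 521 minutes from midnight
End time: 17:33 = 1053 minutes from midnight
Sum: 521 + 1053 = 1574
Midpoint: 1574 / 2 = 787 minutes
Convert: 787 / 60 = 13 hours, 7 minutes
Result: 13:07

13:07


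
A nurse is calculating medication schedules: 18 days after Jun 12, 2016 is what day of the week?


Start: 2016-06-12 (Sunday)
Step 1 - find target date: add 18 days
  2016-06-12 + 18 days = 2016-06-30
Step 2 - day of week:
  18 mod 7 = 4
  Sunday + 4 days -> Thursday
Result: Thursday (2016-06-30)

Thursday


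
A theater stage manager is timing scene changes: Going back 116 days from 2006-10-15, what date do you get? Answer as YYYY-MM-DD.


Start: 2006-10-15
Subtracting 116 days
Days already passed in October: 15
After going back through October: 101 more days to subtract
September 2006: 30 days, 71 remaining
August 2006: 31 days, 40 remaining
July 2006: 31 days, 9 remaining
June 2006 has 30 days, need 9
Result: 2006-06-21

2006-06-21


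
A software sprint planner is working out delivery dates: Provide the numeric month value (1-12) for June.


Calendar month order:
5. May
6. June <--
7. July
June is month number 6

6


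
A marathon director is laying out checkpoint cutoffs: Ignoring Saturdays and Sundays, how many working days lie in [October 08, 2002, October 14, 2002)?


Start: 2002-10-08 (Tuesday)
End (exclusive): 2002-10-14 (Monday)
Total calendar days: 6
Full weeks: 6 // 7 = 0 -> 0 weekdays
Remaining 6 days starting on Tuesday:
  Tue(w), Wed(w), Thu(w), Fri(w), Sat(-), Sun(-) -> 4 weekdays
Total business days: 0 + 4 = 4

4


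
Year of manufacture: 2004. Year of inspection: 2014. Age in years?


Birth year: 2004
Current year: 2014
Age = current year - birth year
Age = 2014 - 2004 = 10

10


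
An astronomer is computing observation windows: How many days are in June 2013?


Month: June
Year: 2013
June is a 30-day month
Total: 30 days

30


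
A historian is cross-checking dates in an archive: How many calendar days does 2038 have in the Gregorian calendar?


Year: 2038
Check leap year rules:
Divisible by 4? No
2038 is not a leap year
Days: 365

365


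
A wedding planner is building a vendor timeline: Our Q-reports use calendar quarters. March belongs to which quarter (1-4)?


Month: March (month 3)
Q1: January-March (months 1-3)
Q2: April-June (months 4-6)
Q3: July-September (months 7-9)
Q4: October-December (months 10-12)
Month 3 falls in Q1

1


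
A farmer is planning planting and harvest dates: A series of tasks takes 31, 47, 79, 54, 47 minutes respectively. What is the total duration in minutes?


Durations: 31, 47, 79, 54, 47
Running sum: 31
+ 47 = 78
+ 79 = 157
+ 54 = 211
+ 47 = 258
Total duration: 258 minutes
That is 4 hours and 18 minutes

258


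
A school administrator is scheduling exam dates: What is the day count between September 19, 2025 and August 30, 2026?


Start date: 2025-09-19
End date: 2026-08-30
Sep 2025: +12 days
Oct 2025: +31 days
Nov 2025: +30 days
... (9 more months)
Total: 345 days

345


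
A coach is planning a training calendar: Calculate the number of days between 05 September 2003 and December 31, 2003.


Start: September 05, 2003
End: December 31, 2003
Days left in September: 25
October: 31
November: 30
December: 31
Sum of remaining months: 92
Total: 25 + 92 = 117

117


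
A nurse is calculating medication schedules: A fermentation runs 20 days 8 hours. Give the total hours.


Days: 20
Extra hours: 8
Hours per day: 24
Days to hours: 20 x 24 = 480
Total: 480 + 8 = 488

488


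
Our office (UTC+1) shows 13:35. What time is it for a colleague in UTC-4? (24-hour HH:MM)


Local time: 13:35 at UTC+1 (offset 1h)
Target zone: UTC-4 (offset -4h)
Difference: -4 - (1) = -5 hours
Calculation: 13 + (-5) = 8
Result: 08:35

08:35


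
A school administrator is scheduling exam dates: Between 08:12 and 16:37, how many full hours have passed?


Start: 08:12
End: 16:37
Hour difference: 16 - 8 = 8 hours
Minute difference: 37 - 12 = 25 minutes
Total minutes: 505
Complete hours: 505 / 60 = 8 (remainder 25)

8


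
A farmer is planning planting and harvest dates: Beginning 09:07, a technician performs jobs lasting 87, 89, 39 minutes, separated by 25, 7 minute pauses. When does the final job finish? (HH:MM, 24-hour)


Start: 09:07 = 547 min from midnight
  after task 1 (87 min): 10:34
  after break (25 min): 10:59
  after task 2 (89 min): 12:28
  after break (7 min): 12:35
  after task 3 (39 min): 13:14
Total elapsed: 247 minutes
End time: 13:14

13:14


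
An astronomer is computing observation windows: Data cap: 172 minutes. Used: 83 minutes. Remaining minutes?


Total budget: 172 minutes
Time used: 83 minutes
Remaining: 172 - 83 = 89 minutes
Percent used: 48.3%
Percent remaining: 51.7%

89


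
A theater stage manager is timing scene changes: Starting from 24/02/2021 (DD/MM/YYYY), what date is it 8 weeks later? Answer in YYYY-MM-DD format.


Start: 2021-02-24
Weeks to add: 8
Convert to days: 8 x 7 = 56 days
Add 56 days to 2021-02-24
Result: 2021-04-21

2021-04-21


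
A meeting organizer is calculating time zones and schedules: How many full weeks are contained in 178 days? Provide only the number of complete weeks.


Total days: 178
Days per week: 7
Division: 178 / 7 = 25 remainder 3
Complete weeks: 25
Remaining days: 3

25


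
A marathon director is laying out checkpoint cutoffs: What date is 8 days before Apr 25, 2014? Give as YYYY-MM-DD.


Start: 2014-04-25
Subtracting 8 days
Days already passed in April: 25
Result: 2014-04-17

2014-04-17


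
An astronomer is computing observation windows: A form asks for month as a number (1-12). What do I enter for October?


Calendar month order:
9. September
10. October <--
11. November
October is month number 10

10


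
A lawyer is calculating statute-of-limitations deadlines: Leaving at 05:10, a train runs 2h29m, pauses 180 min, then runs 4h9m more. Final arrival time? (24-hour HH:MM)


Depart: 05:10
Leg 1: +149 min -> 07:39
Layover: +180 min -> 10:39
Leg 2: +249 min -> 14:48
Total travel: 578 minutes = 9h 38m
Arrival: 14:48

14:48


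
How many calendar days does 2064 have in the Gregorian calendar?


Year: 2064
Check leap year rules:
Divisible by 4? Yes
Divisible by 100? No
2064 is a leap year
Days: 366

366


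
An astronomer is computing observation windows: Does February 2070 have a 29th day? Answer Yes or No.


Year: 2070
Divisible by 4? 2070 / 4 = 517.5 -> No
Not divisible by 4, so NOT a leap year

No


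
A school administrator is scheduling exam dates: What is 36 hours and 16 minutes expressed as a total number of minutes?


Hours: 36
Minutes: 16
Convert hours to minutes: 36 x 60 = 2160
Add remaining minutes: 2160 + 16 = 2176

2176


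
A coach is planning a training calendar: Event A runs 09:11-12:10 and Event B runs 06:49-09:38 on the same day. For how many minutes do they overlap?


Interval A: [551, 730] minutes from midnight
Interval B: [409, 578] minutes from midnight
Overlap start = max(551, 409) = 551
Overlap end = min(730, 578) = 578
Overlap = 578 - 551 = 27 minutes

27


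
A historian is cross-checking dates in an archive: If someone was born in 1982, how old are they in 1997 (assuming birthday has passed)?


Birth year: 1982
Current year: 1997
Age = current year - birth year
Age = 1997 - 1982 = 15

15


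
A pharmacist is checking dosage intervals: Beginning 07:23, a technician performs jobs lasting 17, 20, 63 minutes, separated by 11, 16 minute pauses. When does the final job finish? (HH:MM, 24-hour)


Start: 07:23 = 443 min from midnight
  after task 1 (17 min): 07:40
  after break (11 min): 07:51
  after task 2 (20 min): 08:11
  after break (16 min): 08:27
  after task 3 (63 min): 09:30
Total elapsed: 127 minutes
End time: 09:30

09:30


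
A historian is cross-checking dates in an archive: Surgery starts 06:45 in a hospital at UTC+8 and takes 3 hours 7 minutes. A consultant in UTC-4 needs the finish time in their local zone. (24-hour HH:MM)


Start: 06:45 in UTC+8
Step 1 - add duration:
  minutes: 45 + 7 = 52
  hours: 6 + 3 + 0 = 9
  end in UTC+8: 09:52
Step 2 - convert UTC+8 -> UTC-4:
  offset difference: -4 - (8) = -12 hours
  9 + (-12) = -3 -> mod 24 = 21
Result: 21:52 in UTC-4

21:52


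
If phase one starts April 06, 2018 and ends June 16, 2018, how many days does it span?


Start date: 2018-04-06
End date: 2018-06-16
Apr 2018: +25 days
May 2018: +31 days
Jun 2018: +15 days
Total: 71 days

71


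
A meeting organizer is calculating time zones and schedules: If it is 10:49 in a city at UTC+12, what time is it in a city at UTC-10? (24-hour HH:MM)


Local time: 10:49 at UTC+12 (offset 12h)
Target zone: UTC-10 (offset -10h)
Difference: -10 - (12) = -22 hours
Calculation: 10 + (-22) = -12
Wraparound: (-12) mod 24 = 12
Result: 12:49

12:49


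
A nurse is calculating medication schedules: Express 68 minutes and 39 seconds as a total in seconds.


Minutes: 68
Seconds: 39
Convert minutes to seconds: 68 x 60 = 4080
Add remaining seconds: 4080 + 39 = 4119

4119


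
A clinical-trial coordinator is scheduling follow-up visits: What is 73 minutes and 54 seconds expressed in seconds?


Minutes: 73
Extra seconds: 54
Seconds per minute: 60
Minutes to seconds: 73 x 60 = 4380
Total: 4380 + 54 = 4434

4434


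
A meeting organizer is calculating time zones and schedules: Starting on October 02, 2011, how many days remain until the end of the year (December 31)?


Start: October 02, 2011
End: December 31, 2011
Days left in October: 29
November: 30
December: 31
Sum of remaining months: 61
Total: 29 + 61 = 90

90


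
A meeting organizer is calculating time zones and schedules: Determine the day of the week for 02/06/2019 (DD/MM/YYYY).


Date: 2019-06-02
January 1, 2019 is a Tuesday
Day of year: 153
Offset from Jan 1: 152 days
152 mod 7 = 5
Result: Sunday

Sunday


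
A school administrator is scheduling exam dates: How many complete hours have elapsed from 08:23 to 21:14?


Start: 08:23
End: 21:14
Hour difference: 21 - 8 = 13 hours
Minute difference: 14 - 23 = -9 minutes
Total minutes: 771
Complete hours: 771 / 60 = 12 (remainder 51)

12


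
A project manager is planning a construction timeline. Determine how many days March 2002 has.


Month: March
Year: 2002
March is a 31-day month
Total: 31 days

31
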